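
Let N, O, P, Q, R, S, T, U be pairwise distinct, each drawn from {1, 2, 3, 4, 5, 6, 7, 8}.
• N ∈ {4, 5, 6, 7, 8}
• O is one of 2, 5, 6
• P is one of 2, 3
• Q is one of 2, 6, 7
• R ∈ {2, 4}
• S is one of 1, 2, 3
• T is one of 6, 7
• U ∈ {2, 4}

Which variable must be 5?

O

Among the 8 variables, 1 fits only S (and all 8 values in {1, 2, 3, 4, 5, 6, 7, 8} must be used), so S = 1.
Among the 7 still-open variables, 3 fits only P (and all 7 values in {2, 3, 4, 5, 6, 7, 8} must be used), so P = 3.
Among the 6 still-open variables, 8 fits only N (and all 6 values in {2, 4, 5, 6, 7, 8} must be used), so N = 8.
The 5 still-open variables draw from only 5 values {2, 4, 5, 6, 7}, so each is used; only O can be 5, hence O = 5.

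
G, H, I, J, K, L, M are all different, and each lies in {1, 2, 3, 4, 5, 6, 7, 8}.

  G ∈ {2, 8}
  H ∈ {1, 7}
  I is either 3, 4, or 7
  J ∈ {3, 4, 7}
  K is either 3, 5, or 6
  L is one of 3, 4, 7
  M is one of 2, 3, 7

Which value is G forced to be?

8

The 3 variables I, J, L are confined to {3, 4, 7}, which locks those values in; drop them from H, K, M.
H has just one choice, so H = 1.
M's domain is down to {2}, so M = 2. Eliminate 2 elsewhere: G.
So G = 8.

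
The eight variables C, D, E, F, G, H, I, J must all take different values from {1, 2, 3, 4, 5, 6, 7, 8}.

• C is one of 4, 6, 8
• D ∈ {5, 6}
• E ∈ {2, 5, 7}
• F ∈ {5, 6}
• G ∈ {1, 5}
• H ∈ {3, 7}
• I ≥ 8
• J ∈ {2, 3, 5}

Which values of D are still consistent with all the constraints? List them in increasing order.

I must be 8 (only option left). Strike 8 from C.
Among the 7 still-open variables, 1 fits only G (and all 7 values in {1, 2, 3, 4, 5, 6, 7} must be used), so G = 1.
The 6 still-open variables together cover exactly {2, 3, 4, 5, 6, 7} — 6 values for 6 variables — and 4 appears only in C's list, so C = 4.
D and F share exactly the 2 values {5, 6}; by pigeonhole those values go to them, so strike 5, 6 from E, J.
No further eliminations apply; D can still be any of 5, 6.

5, 6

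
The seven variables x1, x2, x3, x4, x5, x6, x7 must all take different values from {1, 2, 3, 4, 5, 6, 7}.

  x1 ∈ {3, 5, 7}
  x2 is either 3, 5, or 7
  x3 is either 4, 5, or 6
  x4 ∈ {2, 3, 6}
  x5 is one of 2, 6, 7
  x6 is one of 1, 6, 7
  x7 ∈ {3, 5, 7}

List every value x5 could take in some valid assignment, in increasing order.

Among the 7 variables, 1 fits only x6 (and all 7 values in {1, 2, 3, 4, 5, 6, 7} must be used), so x6 = 1.
Among the 6 still-open variables, 4 fits only x3 (and all 6 values in {2, 3, 4, 5, 6, 7} must be used), so x3 = 4.
The 3 variables x1, x2, x7 are confined to {3, 5, 7}, which locks those values in; drop them from x4, x5.
No further eliminations apply; x5 can still be any of 2, 6.

2, 6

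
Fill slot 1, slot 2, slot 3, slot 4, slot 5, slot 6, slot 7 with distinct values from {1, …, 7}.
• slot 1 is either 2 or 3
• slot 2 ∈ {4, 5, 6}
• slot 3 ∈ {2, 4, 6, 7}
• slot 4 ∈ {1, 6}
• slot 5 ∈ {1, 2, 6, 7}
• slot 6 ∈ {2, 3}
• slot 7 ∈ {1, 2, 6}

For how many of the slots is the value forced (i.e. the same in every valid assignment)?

3

Among the 7 variables, 5 fits only slot 2 (and all 7 values in {1, 2, 3, 4, 5, 6, 7} must be used), so slot 2 = 5.
The 6 still-open variables together cover exactly {1, 2, 3, 4, 6, 7} — 6 values for 6 variables — and 4 appears only in slot 3's list, so slot 3 = 4.
The 5 still-open variables together cover exactly {1, 2, 3, 6, 7} — 5 values for 5 variables — and 7 appears only in slot 5's list, so slot 5 = 7.
slot 1 and slot 6 between them cover only {2, 3} — a naked pair. Remove those values from slot 7.
Determined: slot 2=5, slot 3=4, slot 5=7. The other slots each still have more than one consistent value. That makes 3.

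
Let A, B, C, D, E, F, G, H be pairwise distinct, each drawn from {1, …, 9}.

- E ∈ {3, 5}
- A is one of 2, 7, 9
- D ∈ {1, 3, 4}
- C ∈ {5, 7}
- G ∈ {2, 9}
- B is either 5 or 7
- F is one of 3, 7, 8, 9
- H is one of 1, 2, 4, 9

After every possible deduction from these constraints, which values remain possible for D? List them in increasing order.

1, 4

Among the 8 variables, 8 fits only F (and all 8 values in {1, 2, 3, 4, 5, 7, 8, 9} must be used), so F = 8.
B and C share exactly the 2 values {5, 7}; by pigeonhole those values go to them, so strike 5, 7 from A, E.
E's domain is down to {3}, so E = 3. So D can't be 3.
The 2 variables A and G are confined to {2, 9}, which locks those values in; drop them from H.
No further eliminations apply; D can still be any of 1, 4.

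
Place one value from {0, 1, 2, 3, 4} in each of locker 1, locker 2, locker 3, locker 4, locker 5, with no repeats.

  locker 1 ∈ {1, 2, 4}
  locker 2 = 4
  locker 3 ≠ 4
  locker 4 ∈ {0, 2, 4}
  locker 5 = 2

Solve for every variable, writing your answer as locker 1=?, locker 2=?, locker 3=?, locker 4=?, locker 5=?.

locker 2's domain is down to {4}, so locker 2 = 4. So locker 1, locker 4 can't be 4.
locker 5's domain is down to {2}, so locker 5 = 2. Remove 2 from locker 1, locker 3, locker 4.
locker 1's domain is down to {1}, so locker 1 = 1. Strike 1 from locker 3.
That leaves locker 4 = 0. So locker 3 can't be 0.
locker 3 must be 3 (only option left).

locker 1=1, locker 2=4, locker 3=3, locker 4=0, locker 5=2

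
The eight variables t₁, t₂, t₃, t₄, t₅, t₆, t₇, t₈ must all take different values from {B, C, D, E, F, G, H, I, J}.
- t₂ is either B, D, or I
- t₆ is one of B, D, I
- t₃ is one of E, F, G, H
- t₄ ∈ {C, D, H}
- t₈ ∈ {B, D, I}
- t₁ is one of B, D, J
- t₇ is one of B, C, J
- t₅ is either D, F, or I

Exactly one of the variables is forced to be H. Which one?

t₄

The 3 variables t₂, t₆, t₈ are confined to {B, D, I}, which locks those values in; drop them from t₁, t₄, t₅, t₇.
That leaves t₁ = J. So t₇ can't be J.
t₅ must be F (only option left). Strike F from t₃.
t₇ has just one choice, so t₇ = C. Strike C from t₄.
So H goes to t₄.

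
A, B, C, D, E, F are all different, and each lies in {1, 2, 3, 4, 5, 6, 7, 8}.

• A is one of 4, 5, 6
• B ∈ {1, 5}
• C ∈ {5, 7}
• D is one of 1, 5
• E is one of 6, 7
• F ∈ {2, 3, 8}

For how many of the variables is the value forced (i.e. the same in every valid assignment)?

B and D share exactly the 2 values {1, 5}; by pigeonhole those values go to them, so strike 1, 5 from A, C.
That leaves C = 7. So E can't be 7.
E's domain is down to {6}, so E = 6. Strike 6 from A.
That leaves A = 4.
Determined: A=4, C=7, E=6. The other variables each still have more than one consistent value. That makes 3.

3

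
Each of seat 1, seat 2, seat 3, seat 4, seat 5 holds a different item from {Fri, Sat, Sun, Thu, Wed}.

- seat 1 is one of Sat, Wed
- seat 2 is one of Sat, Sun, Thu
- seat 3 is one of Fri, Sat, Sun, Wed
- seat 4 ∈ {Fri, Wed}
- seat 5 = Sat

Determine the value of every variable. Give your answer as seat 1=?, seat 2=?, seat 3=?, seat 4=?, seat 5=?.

seat 5 must be Sat (only option left). Eliminate Sat elsewhere: seat 1, seat 2, seat 3.
That leaves seat 1 = Wed. Remove Wed from seat 3, seat 4.
That leaves seat 4 = Fri. Eliminate Fri elsewhere: seat 3.
seat 3 must be Sun (only option left). Remove Sun from seat 2.
seat 2 must be Thu (only option left).

seat 1=Wed, seat 2=Thu, seat 3=Sun, seat 4=Fri, seat 5=Sat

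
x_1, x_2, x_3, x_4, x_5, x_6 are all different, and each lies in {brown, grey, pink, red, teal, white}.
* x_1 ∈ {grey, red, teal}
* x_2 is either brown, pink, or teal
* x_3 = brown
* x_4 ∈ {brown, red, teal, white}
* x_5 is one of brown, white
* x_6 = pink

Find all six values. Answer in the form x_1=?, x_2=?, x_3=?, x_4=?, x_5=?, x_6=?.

x_3's domain is down to {brown}, so x_3 = brown. Remove brown from x_2, x_4, x_5.
x_5 must be white (only option left). So x_4 can't be white.
That leaves x_6 = pink. So x_2 can't be pink.
x_2 has just one choice, so x_2 = teal. Strike teal from x_1, x_4.
That leaves x_4 = red. Strike red from x_1.
x_1 has just one choice, so x_1 = grey.

x_1=grey, x_2=teal, x_3=brown, x_4=red, x_5=white, x_6=pink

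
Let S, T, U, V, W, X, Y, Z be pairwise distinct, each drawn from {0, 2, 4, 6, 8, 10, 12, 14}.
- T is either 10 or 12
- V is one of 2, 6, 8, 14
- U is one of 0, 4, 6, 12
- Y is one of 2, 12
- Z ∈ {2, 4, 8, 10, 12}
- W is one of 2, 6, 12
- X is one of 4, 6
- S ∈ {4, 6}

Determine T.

The 8 variables together cover exactly {0, 2, 4, 6, 8, 10, 12, 14} — 8 values for 8 variables — and 0 appears only in U's list, so U = 0.
The 7 still-open variables draw from only 7 values {2, 4, 6, 8, 10, 12, 14}, so each is used; only V can be 14, hence V = 14.
The 6 still-open variables together cover exactly {2, 4, 6, 8, 10, 12} — 6 values for 6 variables — and 8 appears only in Z's list, so Z = 8.
The 5 still-open variables draw from only 5 values {2, 4, 6, 10, 12}, so each is used; only T can be 10, hence T = 10.

10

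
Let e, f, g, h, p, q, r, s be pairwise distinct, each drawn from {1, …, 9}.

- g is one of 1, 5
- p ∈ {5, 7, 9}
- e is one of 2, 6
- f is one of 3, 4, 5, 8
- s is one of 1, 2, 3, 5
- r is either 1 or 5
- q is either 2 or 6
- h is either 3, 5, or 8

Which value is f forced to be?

4

The 2 variables e and q are confined to {2, 6}, which locks those values in; drop them from s.
The 2 variables g and r are confined to {1, 5}, which locks those values in; drop them from f, h, p, s.
s must be 3 (only option left). Strike 3 from f, h.
h has just one choice, so h = 8. So f can't be 8.
So f = 4.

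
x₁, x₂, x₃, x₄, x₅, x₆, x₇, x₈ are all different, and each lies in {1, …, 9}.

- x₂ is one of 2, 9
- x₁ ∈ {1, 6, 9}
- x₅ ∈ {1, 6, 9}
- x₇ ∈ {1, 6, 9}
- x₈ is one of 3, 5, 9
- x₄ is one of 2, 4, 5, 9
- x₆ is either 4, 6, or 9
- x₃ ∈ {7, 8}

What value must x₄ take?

5

x₁, x₅, x₇ between them cover only {1, 6, 9} — a naked triple. Remove those values from x₂, x₄, x₆, x₈.
x₂ has just one choice, so x₂ = 2. Eliminate 2 elsewhere: x₄.
x₆ must be 4 (only option left). Remove 4 from x₄.
So x₄ = 5.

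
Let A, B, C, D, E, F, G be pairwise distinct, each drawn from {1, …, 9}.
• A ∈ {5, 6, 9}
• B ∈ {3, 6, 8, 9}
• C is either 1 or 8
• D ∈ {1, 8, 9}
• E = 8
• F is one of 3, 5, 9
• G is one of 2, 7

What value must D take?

E must be 8 (only option left). Eliminate 8 elsewhere: B, C, D.
That leaves C = 1. Remove 1 from D.
So D = 9.

9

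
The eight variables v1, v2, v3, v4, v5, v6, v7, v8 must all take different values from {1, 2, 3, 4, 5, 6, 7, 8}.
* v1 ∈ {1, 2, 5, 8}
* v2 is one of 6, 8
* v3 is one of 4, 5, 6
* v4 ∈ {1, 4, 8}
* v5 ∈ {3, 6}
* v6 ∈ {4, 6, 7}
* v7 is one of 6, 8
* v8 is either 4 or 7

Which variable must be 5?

v3

The 8 variables together cover exactly {1, 2, 3, 4, 5, 6, 7, 8} — 8 values for 8 variables — and 2 appears only in v1's list, so v1 = 2.
Among the 7 still-open variables, 1 fits only v4 (and all 7 values in {1, 3, 4, 5, 6, 7, 8} must be used), so v4 = 1.
The 6 still-open variables draw from only 6 values {3, 4, 5, 6, 7, 8}, so each is used; only v5 can be 3, hence v5 = 3.
The 5 still-open variables draw from only 5 values {4, 5, 6, 7, 8}, so each is used; only v3 can be 5, hence v3 = 5.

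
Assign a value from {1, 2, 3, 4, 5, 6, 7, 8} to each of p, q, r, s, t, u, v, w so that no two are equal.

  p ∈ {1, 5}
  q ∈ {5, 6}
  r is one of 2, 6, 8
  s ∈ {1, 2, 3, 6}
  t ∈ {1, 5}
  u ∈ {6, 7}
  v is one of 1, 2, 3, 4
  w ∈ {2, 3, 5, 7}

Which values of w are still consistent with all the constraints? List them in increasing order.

The 8 variables draw from only 8 values {1, 2, 3, 4, 5, 6, 7, 8}, so each is used; only v can be 4, hence v = 4.
Among the 7 still-open variables, 8 fits only r (and all 7 values in {1, 2, 3, 5, 6, 7, 8} must be used), so r = 8.
p and t between them cover only {1, 5} — a naked pair. Remove those values from q, s, w.
That leaves q = 6. Eliminate 6 elsewhere: s, u.
u has just one choice, so u = 7. Remove 7 from w.
No further eliminations apply; w can still be any of 2, 3.

2, 3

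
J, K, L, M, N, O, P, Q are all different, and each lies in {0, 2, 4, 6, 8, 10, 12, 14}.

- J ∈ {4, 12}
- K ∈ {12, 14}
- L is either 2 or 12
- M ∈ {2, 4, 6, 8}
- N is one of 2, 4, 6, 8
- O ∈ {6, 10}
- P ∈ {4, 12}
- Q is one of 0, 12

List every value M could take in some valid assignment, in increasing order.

6, 8

The 8 variables together cover exactly {0, 2, 4, 6, 8, 10, 12, 14} — 8 values for 8 variables — and 0 appears only in Q's list, so Q = 0.
The 7 still-open variables draw from only 7 values {2, 4, 6, 8, 10, 12, 14}, so each is used; only O can be 10, hence O = 10.
Among the 6 still-open variables, 14 fits only K (and all 6 values in {2, 4, 6, 8, 12, 14} must be used), so K = 14.
J and P share exactly the 2 values {4, 12}; by pigeonhole those values go to them, so strike 4, 12 from L, M, N.
L must be 2 (only option left). Remove 2 from M, N.
No further eliminations apply; M can still be any of 6, 8.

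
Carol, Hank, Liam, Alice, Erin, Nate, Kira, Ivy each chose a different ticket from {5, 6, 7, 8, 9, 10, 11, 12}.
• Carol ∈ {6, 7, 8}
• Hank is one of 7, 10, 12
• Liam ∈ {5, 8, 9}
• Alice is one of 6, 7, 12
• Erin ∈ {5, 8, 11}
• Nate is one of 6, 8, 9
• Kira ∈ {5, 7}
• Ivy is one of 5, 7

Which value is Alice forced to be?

Among the 8 variables, 10 fits only Hank (and all 8 values in {5, 6, 7, 8, 9, 10, 11, 12} must be used), so Hank = 10.
The 7 still-open variables draw from only 7 values {5, 6, 7, 8, 9, 11, 12}, so each is used; only Erin can be 11, hence Erin = 11.
Among the 6 still-open variables, 12 fits only Alice (and all 6 values in {5, 6, 7, 8, 9, 12} must be used), so Alice = 12.

12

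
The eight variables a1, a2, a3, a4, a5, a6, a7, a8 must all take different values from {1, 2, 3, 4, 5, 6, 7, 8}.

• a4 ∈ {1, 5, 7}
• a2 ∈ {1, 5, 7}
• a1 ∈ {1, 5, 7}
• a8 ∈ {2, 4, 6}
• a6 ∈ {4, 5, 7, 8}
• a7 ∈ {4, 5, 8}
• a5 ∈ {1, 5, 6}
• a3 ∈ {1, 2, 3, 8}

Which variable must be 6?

Among the 8 variables, 3 fits only a3 (and all 8 values in {1, 2, 3, 4, 5, 6, 7, 8} must be used), so a3 = 3.
The 7 still-open variables draw from only 7 values {1, 2, 4, 5, 6, 7, 8}, so each is used; only a8 can be 2, hence a8 = 2.
The 6 still-open variables draw from only 6 values {1, 4, 5, 6, 7, 8}, so each is used; only a5 can be 6, hence a5 = 6.

a5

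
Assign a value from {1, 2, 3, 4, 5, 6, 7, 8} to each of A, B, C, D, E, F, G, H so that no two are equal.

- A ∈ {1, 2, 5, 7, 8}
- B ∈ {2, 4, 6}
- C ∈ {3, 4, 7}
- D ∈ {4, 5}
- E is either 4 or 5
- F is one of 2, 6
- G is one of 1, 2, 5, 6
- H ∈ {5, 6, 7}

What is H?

7

The 8 variables together cover exactly {1, 2, 3, 4, 5, 6, 7, 8} — 8 values for 8 variables — and 3 appears only in C's list, so C = 3.
Among the 7 still-open variables, 8 fits only A (and all 7 values in {1, 2, 4, 5, 6, 7, 8} must be used), so A = 8.
The 6 still-open variables together cover exactly {1, 2, 4, 5, 6, 7} — 6 values for 6 variables — and 1 appears only in G's list, so G = 1.
Among the 5 still-open variables, 7 fits only H (and all 5 values in {2, 4, 5, 6, 7} must be used), so H = 7.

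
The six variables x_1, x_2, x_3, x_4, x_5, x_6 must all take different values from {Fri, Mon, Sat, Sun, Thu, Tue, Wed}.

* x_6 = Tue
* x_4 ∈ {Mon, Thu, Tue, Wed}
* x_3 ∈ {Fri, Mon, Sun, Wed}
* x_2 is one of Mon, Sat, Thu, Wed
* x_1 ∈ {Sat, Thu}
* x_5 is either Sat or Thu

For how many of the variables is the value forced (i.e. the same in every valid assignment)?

x_6 has just one choice, so x_6 = Tue. Eliminate Tue elsewhere: x_4.
x_1 and x_5 between them cover only {Sat, Thu} — a naked pair. Remove those values from x_2, x_4.
The 2 variables x_2 and x_4 are confined to {Mon, Wed}, which locks those values in; drop them from x_3.
Determined: x_6=Tue. The other variables each still have more than one consistent value. That makes 1.

1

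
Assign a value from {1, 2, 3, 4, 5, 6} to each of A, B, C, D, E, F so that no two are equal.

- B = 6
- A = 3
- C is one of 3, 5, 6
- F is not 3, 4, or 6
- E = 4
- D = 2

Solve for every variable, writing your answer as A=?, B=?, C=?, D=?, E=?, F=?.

A=3, B=6, C=5, D=2, E=4, F=1

A's domain is down to {3}, so A = 3. So C can't be 3.
That leaves B = 6. So C can't be 6.
That leaves C = 5. So F can't be 5.
That leaves D = 2. Eliminate 2 elsewhere: F.
That leaves E = 4.
F has just one choice, so F = 1.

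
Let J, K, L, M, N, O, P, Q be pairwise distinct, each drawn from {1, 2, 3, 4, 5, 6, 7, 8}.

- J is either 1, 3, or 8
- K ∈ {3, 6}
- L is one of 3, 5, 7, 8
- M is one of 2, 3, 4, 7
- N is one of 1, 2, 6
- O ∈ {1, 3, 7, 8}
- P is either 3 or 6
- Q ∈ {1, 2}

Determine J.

8

The 8 variables together cover exactly {1, 2, 3, 4, 5, 6, 7, 8} — 8 values for 8 variables — and 4 appears only in M's list, so M = 4.
The 7 still-open variables draw from only 7 values {1, 2, 3, 5, 6, 7, 8}, so each is used; only L can be 5, hence L = 5.
The 6 still-open variables together cover exactly {1, 2, 3, 6, 7, 8} — 6 values for 6 variables — and 7 appears only in O's list, so O = 7.
Among the 5 still-open variables, 8 fits only J (and all 5 values in {1, 2, 3, 6, 8} must be used), so J = 8.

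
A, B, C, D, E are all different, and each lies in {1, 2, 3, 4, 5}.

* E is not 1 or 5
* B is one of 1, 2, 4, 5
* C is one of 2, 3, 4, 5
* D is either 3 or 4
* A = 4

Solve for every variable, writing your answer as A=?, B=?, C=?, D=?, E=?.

A=4, B=1, C=5, D=3, E=2

A's domain is down to {4}, so A = 4. Remove 4 from B, C, D, E.
D's domain is down to {3}, so D = 3. Eliminate 3 elsewhere: C, E.
E must be 2 (only option left). Eliminate 2 elsewhere: B, C.
That leaves C = 5. So B can't be 5.
B must be 1 (only option left).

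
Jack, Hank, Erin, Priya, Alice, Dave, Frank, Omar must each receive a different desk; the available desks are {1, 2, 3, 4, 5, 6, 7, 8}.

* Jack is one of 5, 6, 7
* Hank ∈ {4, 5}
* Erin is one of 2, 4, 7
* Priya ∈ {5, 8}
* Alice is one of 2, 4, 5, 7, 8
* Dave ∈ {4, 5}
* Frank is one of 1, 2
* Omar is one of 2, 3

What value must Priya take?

Among the 8 variables, 1 fits only Frank (and all 8 values in {1, 2, 3, 4, 5, 6, 7, 8} must be used), so Frank = 1.
The 7 still-open variables together cover exactly {2, 3, 4, 5, 6, 7, 8} — 7 values for 7 variables — and 3 appears only in Omar's list, so Omar = 3.
The 6 still-open variables draw from only 6 values {2, 4, 5, 6, 7, 8}, so each is used; only Jack can be 6, hence Jack = 6.
The 2 variables Hank and Dave are confined to {4, 5}, which locks those values in; drop them from Erin, Priya, Alice.
So Priya = 8.

8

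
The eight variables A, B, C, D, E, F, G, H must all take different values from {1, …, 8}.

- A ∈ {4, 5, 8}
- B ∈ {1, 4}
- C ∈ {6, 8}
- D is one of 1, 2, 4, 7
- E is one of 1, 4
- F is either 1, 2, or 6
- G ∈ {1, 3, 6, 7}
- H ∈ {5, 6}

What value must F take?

The 8 variables together cover exactly {1, 2, 3, 4, 5, 6, 7, 8} — 8 values for 8 variables — and 3 appears only in G's list, so G = 3.
The 7 still-open variables draw from only 7 values {1, 2, 4, 5, 6, 7, 8}, so each is used; only D can be 7, hence D = 7.
Among the 6 still-open variables, 2 fits only F (and all 6 values in {1, 2, 4, 5, 6, 8} must be used), so F = 2.

2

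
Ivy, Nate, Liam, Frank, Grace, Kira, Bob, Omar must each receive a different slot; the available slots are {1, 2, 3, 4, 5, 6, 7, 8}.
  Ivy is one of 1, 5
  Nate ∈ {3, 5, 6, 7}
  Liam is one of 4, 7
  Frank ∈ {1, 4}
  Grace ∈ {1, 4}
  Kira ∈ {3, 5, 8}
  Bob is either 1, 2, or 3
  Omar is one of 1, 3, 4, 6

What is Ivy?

The 8 variables together cover exactly {1, 2, 3, 4, 5, 6, 7, 8} — 8 values for 8 variables — and 2 appears only in Bob's list, so Bob = 2.
Among the 7 still-open variables, 8 fits only Kira (and all 7 values in {1, 3, 4, 5, 6, 7, 8} must be used), so Kira = 8.
The 2 variables Frank and Grace are confined to {1, 4}, which locks those values in; drop them from Ivy, Liam, Omar.
So Ivy = 5.

5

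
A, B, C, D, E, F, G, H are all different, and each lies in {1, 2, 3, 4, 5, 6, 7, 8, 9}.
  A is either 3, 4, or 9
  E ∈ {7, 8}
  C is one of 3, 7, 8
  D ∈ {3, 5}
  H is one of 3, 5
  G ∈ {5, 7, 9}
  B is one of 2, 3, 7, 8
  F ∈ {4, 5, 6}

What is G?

9

The 8 variables draw from only 8 values {2, 3, 4, 5, 6, 7, 8, 9}, so each is used; only B can be 2, hence B = 2.
Among the 7 still-open variables, 6 fits only F (and all 7 values in {3, 4, 5, 6, 7, 8, 9} must be used), so F = 6.
Among the 6 still-open variables, 4 fits only A (and all 6 values in {3, 4, 5, 7, 8, 9} must be used), so A = 4.
The 5 still-open variables together cover exactly {3, 5, 7, 8, 9} — 5 values for 5 variables — and 9 appears only in G's list, so G = 9.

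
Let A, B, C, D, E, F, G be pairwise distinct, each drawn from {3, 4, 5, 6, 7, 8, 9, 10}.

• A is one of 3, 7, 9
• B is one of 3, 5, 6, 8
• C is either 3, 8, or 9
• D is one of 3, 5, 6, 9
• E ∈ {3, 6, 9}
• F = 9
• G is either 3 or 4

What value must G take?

4

F must be 9 (only option left). Strike 9 from A, C, D, E.
Among the 6 still-open variables, 4 fits only G (and all 6 values in {3, 4, 5, 6, 7, 8} must be used), so G = 4.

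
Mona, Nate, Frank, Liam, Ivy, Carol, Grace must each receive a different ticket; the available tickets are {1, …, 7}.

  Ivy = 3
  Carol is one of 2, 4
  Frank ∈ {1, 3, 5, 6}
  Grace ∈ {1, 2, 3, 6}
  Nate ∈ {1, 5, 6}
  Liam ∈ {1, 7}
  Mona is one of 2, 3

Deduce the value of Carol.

4

Ivy's domain is down to {3}, so Ivy = 3. Strike 3 from Mona, Frank, Grace.
That leaves Mona = 2. Strike 2 from Carol, Grace.
So Carol = 4.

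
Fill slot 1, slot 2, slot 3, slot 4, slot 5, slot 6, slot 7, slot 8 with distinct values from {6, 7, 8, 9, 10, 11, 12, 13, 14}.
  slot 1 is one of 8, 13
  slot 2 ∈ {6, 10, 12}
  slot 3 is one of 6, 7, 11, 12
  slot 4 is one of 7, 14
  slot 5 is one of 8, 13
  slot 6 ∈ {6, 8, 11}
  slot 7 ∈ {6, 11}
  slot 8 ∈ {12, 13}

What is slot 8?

Among the 8 variables, 10 fits only slot 2 (and all 8 values in {6, 7, 8, 10, 11, 12, 13, 14} must be used), so slot 2 = 10.
The 7 still-open variables draw from only 7 values {6, 7, 8, 11, 12, 13, 14}, so each is used; only slot 4 can be 14, hence slot 4 = 14.
The 6 still-open variables together cover exactly {6, 7, 8, 11, 12, 13} — 6 values for 6 variables — and 7 appears only in slot 3's list, so slot 3 = 7.
The 5 still-open variables draw from only 5 values {6, 8, 11, 12, 13}, so each is used; only slot 8 can be 12, hence slot 8 = 12.

12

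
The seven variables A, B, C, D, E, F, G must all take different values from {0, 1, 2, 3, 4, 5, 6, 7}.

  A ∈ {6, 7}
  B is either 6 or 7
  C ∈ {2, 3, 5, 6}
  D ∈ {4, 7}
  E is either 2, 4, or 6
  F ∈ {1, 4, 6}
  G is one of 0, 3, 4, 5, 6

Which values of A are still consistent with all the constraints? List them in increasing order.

A and B share exactly the 2 values {6, 7}; by pigeonhole those values go to them, so strike 6, 7 from C, D, E, F, G.
D has just one choice, so D = 4. Remove 4 from E, F, G.
E has just one choice, so E = 2. So C can't be 2.
F has just one choice, so F = 1.
No further eliminations apply; A can still be any of 6, 7.

6, 7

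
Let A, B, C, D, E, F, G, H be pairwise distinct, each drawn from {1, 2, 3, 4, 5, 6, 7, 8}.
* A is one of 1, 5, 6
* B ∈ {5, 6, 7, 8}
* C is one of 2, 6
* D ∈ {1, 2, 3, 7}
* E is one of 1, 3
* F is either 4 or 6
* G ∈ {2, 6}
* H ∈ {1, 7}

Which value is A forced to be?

The 8 variables draw from only 8 values {1, 2, 3, 4, 5, 6, 7, 8}, so each is used; only F can be 4, hence F = 4.
The 7 still-open variables together cover exactly {1, 2, 3, 5, 6, 7, 8} — 7 values for 7 variables — and 8 appears only in B's list, so B = 8.
Among the 6 still-open variables, 5 fits only A (and all 6 values in {1, 2, 3, 5, 6, 7} must be used), so A = 5.

5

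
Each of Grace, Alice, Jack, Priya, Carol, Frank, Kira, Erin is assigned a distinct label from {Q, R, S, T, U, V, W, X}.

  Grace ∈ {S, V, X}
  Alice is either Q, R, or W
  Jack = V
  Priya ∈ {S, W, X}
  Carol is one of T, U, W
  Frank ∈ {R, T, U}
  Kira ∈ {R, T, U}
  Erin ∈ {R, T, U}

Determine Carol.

Jack must be V (only option left). Remove V from Grace.
The 7 still-open variables draw from only 7 values {Q, R, S, T, U, W, X}, so each is used; only Alice can be Q, hence Alice = Q.
Frank, Kira, Erin share exactly the 3 values {R, T, U}; by pigeonhole those values go to them, so strike R, T, U from Carol.
So Carol = W.

W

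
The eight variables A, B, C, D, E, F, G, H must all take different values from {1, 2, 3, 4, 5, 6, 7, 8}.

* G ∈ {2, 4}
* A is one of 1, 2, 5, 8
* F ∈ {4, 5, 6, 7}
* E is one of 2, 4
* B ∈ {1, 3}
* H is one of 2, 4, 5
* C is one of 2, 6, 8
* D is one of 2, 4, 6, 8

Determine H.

Among the 8 variables, 3 fits only B (and all 8 values in {1, 2, 3, 4, 5, 6, 7, 8} must be used), so B = 3.
The 7 still-open variables together cover exactly {1, 2, 4, 5, 6, 7, 8} — 7 values for 7 variables — and 1 appears only in A's list, so A = 1.
The 6 still-open variables together cover exactly {2, 4, 5, 6, 7, 8} — 6 values for 6 variables — and 7 appears only in F's list, so F = 7.
The 5 still-open variables draw from only 5 values {2, 4, 5, 6, 8}, so each is used; only H can be 5, hence H = 5.

5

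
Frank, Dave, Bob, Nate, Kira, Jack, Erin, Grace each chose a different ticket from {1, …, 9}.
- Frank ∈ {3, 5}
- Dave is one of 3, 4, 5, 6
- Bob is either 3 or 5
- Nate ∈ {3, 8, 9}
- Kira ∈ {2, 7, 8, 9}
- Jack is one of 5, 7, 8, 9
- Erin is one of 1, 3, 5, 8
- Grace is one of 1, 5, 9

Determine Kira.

Frank and Bob share exactly the 2 values {3, 5}; by pigeonhole those values go to them, so strike 3, 5 from Dave, Nate, Jack, Erin, Grace.
Nate, Erin, Grace share exactly the 3 values {1, 8, 9}; by pigeonhole those values go to them, so strike 1, 8, 9 from Kira, Jack.
Jack must be 7 (only option left). Eliminate 7 elsewhere: Kira.
So Kira = 2.

2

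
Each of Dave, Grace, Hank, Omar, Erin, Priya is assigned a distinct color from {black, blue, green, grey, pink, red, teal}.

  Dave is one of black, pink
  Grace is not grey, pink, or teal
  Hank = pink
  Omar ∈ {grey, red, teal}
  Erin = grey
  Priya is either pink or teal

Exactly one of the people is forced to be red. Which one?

Omar

Hank has just one choice, so Hank = pink. Eliminate pink elsewhere: Dave, Priya.
That leaves Erin = grey. Eliminate grey elsewhere: Omar.
Priya must be teal (only option left). Strike teal from Omar.
So red goes to Omar.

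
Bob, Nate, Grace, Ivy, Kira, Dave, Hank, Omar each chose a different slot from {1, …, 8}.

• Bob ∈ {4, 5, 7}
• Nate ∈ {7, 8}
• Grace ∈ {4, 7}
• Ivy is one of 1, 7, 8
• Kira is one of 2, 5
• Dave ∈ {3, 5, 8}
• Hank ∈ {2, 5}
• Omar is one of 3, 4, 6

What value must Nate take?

8

Among the 8 variables, 1 fits only Ivy (and all 8 values in {1, 2, 3, 4, 5, 6, 7, 8} must be used), so Ivy = 1.
Among the 7 still-open variables, 6 fits only Omar (and all 7 values in {2, 3, 4, 5, 6, 7, 8} must be used), so Omar = 6.
The 6 still-open variables draw from only 6 values {2, 3, 4, 5, 7, 8}, so each is used; only Dave can be 3, hence Dave = 3.
The 5 still-open variables together cover exactly {2, 4, 5, 7, 8} — 5 values for 5 variables — and 8 appears only in Nate's list, so Nate = 8.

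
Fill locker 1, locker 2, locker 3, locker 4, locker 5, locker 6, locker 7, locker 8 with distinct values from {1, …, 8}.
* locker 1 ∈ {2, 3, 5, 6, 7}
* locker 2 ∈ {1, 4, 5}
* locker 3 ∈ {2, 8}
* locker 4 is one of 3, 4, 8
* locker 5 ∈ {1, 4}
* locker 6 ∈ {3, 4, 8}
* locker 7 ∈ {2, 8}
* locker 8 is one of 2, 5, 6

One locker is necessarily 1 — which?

Among the 8 variables, 7 fits only locker 1 (and all 8 values in {1, 2, 3, 4, 5, 6, 7, 8} must be used), so locker 1 = 7.
Among the 7 still-open variables, 6 fits only locker 8 (and all 7 values in {1, 2, 3, 4, 5, 6, 8} must be used), so locker 8 = 6.
Among the 6 still-open variables, 5 fits only locker 2 (and all 6 values in {1, 2, 3, 4, 5, 8} must be used), so locker 2 = 5.
The 5 still-open variables together cover exactly {1, 2, 3, 4, 8} — 5 values for 5 variables — and 1 appears only in locker 5's list, so locker 5 = 1.

locker 5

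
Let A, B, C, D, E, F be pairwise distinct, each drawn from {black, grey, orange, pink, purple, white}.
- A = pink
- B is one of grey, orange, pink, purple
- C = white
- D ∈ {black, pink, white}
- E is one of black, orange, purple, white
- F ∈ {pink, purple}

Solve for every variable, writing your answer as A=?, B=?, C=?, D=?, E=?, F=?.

A must be pink (only option left). Eliminate pink elsewhere: B, D, F.
C has just one choice, so C = white. So D, E can't be white.
That leaves D = black. Remove black from E.
F must be purple (only option left). So B, E can't be purple.
E must be orange (only option left). Strike orange from B.
B must be grey (only option left).

A=pink, B=grey, C=white, D=black, E=orange, F=purple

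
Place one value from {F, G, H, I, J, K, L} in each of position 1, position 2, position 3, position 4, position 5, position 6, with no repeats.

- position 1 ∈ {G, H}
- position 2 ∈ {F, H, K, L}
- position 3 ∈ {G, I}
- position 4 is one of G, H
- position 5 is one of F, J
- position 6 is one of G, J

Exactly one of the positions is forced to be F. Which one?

The 2 variables position 1 and position 4 are confined to {G, H}, which locks those values in; drop them from position 2, position 3, position 6.
That leaves position 3 = I.
position 6 must be J (only option left). Remove J from position 5.
So F goes to position 5.

position 5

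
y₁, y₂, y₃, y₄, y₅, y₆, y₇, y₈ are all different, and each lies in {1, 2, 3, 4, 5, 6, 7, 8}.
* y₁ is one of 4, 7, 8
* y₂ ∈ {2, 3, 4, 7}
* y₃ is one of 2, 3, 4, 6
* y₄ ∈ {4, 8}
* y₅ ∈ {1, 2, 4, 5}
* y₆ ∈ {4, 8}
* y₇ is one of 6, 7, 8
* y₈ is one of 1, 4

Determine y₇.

6

The 8 variables together cover exactly {1, 2, 3, 4, 5, 6, 7, 8} — 8 values for 8 variables — and 5 appears only in y₅'s list, so y₅ = 5.
The 7 still-open variables together cover exactly {1, 2, 3, 4, 6, 7, 8} — 7 values for 7 variables — and 1 appears only in y₈'s list, so y₈ = 1.
The 2 variables y₄ and y₆ are confined to {4, 8}, which locks those values in; drop them from y₁, y₂, y₃, y₇.
That leaves y₁ = 7. Remove 7 from y₂, y₇.
So y₇ = 6.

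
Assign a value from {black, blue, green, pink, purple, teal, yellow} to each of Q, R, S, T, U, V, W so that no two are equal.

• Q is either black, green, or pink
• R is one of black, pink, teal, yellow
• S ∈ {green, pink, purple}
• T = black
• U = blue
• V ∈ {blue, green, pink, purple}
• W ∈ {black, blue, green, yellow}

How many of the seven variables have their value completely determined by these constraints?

T has just one choice, so T = black. So Q, R, W can't be black.
That leaves U = blue. So V, W can't be blue.
The 5 still-open variables together cover exactly {green, pink, purple, teal, yellow} — 5 values for 5 variables — and teal appears only in R's list, so R = teal.
The 4 still-open variables draw from only 4 values {green, pink, purple, yellow}, so each is used; only W can be yellow, hence W = yellow.
Determined: R=teal, T=black, U=blue, W=yellow. The other variables each still have more than one consistent value. That makes 4.

4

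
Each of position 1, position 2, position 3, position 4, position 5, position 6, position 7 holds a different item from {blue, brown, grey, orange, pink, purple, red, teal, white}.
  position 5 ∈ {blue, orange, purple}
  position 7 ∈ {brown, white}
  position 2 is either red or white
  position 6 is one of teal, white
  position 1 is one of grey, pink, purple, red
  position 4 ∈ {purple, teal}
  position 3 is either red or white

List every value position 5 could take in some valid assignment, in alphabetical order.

blue, orange

The 2 variables position 2 and position 3 are confined to {red, white}, which locks those values in; drop them from position 1, position 6, position 7.
position 6 must be teal (only option left). So position 4 can't be teal.
That leaves position 7 = brown.
position 4 has just one choice, so position 4 = purple. Eliminate purple elsewhere: position 1, position 5.
No further eliminations apply; position 5 can still be any of blue, orange.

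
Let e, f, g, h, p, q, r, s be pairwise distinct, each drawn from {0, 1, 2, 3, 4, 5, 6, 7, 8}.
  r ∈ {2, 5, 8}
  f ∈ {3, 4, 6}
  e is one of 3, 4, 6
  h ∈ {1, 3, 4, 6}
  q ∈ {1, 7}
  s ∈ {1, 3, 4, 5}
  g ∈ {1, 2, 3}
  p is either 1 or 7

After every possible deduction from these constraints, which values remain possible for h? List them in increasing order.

3, 4, 6

Among the 8 variables, 8 fits only r (and all 8 values in {1, 2, 3, 4, 5, 6, 7, 8} must be used), so r = 8.
Among the 7 still-open variables, 2 fits only g (and all 7 values in {1, 2, 3, 4, 5, 6, 7} must be used), so g = 2.
The 6 still-open variables draw from only 6 values {1, 3, 4, 5, 6, 7}, so each is used; only s can be 5, hence s = 5.
p and q share exactly the 2 values {1, 7}; by pigeonhole those values go to them, so strike 1, 7 from h.
No further eliminations apply; h can still be any of 3, 4, 6.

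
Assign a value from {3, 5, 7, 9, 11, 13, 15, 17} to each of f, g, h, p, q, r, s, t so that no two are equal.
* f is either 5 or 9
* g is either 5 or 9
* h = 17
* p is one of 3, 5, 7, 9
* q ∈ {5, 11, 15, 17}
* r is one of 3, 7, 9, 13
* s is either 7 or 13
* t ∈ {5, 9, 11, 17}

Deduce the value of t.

11

h's domain is down to {17}, so h = 17. Strike 17 from q, t.
The 7 still-open variables together cover exactly {3, 5, 7, 9, 11, 13, 15} — 7 values for 7 variables — and 15 appears only in q's list, so q = 15.
The 6 still-open variables draw from only 6 values {3, 5, 7, 9, 11, 13}, so each is used; only t can be 11, hence t = 11.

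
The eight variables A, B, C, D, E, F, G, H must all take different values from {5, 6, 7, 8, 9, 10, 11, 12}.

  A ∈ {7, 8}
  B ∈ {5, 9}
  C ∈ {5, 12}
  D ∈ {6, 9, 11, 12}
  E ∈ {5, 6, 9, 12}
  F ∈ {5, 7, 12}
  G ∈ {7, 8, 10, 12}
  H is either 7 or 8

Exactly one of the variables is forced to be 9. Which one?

B

Among the 8 variables, 10 fits only G (and all 8 values in {5, 6, 7, 8, 9, 10, 11, 12} must be used), so G = 10.
The 7 still-open variables draw from only 7 values {5, 6, 7, 8, 9, 11, 12}, so each is used; only D can be 11, hence D = 11.
Among the 6 still-open variables, 6 fits only E (and all 6 values in {5, 6, 7, 8, 9, 12} must be used), so E = 6.
Among the 5 still-open variables, 9 fits only B (and all 5 values in {5, 7, 8, 9, 12} must be used), so B = 9.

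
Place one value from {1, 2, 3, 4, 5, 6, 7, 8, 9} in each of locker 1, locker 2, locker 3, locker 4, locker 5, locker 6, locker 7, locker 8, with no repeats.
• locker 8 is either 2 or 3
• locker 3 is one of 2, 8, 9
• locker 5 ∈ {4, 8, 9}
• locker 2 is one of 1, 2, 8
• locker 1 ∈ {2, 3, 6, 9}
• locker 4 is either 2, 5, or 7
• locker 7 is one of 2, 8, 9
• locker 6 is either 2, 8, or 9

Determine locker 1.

locker 3, locker 6, locker 7 share exactly the 3 values {2, 8, 9}; by pigeonhole those values go to them, so strike 2, 8, 9 from locker 1, locker 2, locker 4, locker 5, locker 8.
That leaves locker 2 = 1.
locker 5's domain is down to {4}, so locker 5 = 4.
locker 8's domain is down to {3}, so locker 8 = 3. Remove 3 from locker 1.
So locker 1 = 6.

6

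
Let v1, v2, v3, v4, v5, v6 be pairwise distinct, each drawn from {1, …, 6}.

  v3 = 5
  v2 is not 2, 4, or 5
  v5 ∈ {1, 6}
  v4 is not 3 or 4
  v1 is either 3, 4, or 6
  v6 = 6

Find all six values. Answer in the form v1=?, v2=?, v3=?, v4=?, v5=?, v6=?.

v3 must be 5 (only option left). Remove 5 from v4.
v6 has just one choice, so v6 = 6. So v1, v2, v4, v5 can't be 6.
v5 has just one choice, so v5 = 1. So v2, v4 can't be 1.
v2's domain is down to {3}, so v2 = 3. Eliminate 3 elsewhere: v1.
That leaves v4 = 2.
That leaves v1 = 4.

v1=4, v2=3, v3=5, v4=2, v5=1, v6=6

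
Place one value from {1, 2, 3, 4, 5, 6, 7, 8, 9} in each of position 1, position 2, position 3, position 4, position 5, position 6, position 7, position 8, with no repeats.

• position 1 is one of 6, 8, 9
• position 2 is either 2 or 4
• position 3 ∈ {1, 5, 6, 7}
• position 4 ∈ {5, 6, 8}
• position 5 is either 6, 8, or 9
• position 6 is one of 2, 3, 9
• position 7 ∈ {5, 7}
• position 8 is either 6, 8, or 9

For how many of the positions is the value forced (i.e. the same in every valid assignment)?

position 1, position 5, position 8 share exactly the 3 values {6, 8, 9}; by pigeonhole those values go to them, so strike 6, 8, 9 from position 3, position 4, position 6.
position 4 must be 5 (only option left). Strike 5 from position 3, position 7.
position 7's domain is down to {7}, so position 7 = 7. Strike 7 from position 3.
position 3 has just one choice, so position 3 = 1.
Determined: position 3=1, position 4=5, position 7=7. The other positions each still have more than one consistent value. That makes 3.

3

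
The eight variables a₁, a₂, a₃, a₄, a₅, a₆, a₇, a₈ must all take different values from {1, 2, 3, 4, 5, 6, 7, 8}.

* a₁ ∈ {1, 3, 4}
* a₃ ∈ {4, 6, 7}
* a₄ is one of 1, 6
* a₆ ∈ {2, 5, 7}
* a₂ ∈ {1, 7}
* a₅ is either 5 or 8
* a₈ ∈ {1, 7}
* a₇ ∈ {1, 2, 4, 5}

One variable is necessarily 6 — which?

a₄

Among the 8 variables, 3 fits only a₁ (and all 8 values in {1, 2, 3, 4, 5, 6, 7, 8} must be used), so a₁ = 3.
The 7 still-open variables together cover exactly {1, 2, 4, 5, 6, 7, 8} — 7 values for 7 variables — and 8 appears only in a₅'s list, so a₅ = 8.
a₂ and a₈ between them cover only {1, 7} — a naked pair. Remove those values from a₃, a₄, a₆, a₇.
So 6 goes to a₄.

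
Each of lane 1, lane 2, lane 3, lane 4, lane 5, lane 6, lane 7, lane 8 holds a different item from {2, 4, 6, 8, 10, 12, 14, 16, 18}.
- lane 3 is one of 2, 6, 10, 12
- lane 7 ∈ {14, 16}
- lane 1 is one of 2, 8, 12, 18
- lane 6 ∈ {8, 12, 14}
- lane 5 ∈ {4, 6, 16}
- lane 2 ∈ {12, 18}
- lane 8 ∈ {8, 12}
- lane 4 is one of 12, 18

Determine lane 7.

The 2 variables lane 2 and lane 4 are confined to {12, 18}, which locks those values in; drop them from lane 1, lane 3, lane 6, lane 8.
lane 8 has just one choice, so lane 8 = 8. Remove 8 from lane 1, lane 6.
lane 1 must be 2 (only option left). Strike 2 from lane 3.
lane 6 has just one choice, so lane 6 = 14. Eliminate 14 elsewhere: lane 7.
So lane 7 = 16.

16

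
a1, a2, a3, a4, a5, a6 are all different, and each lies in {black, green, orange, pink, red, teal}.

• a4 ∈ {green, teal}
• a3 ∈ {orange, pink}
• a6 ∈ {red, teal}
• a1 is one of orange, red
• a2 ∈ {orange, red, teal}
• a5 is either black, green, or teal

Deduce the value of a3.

pink

Among the 6 variables, black fits only a5 (and all 6 values in {black, green, orange, pink, red, teal} must be used), so a5 = black.
The 5 still-open variables together cover exactly {green, orange, pink, red, teal} — 5 values for 5 variables — and green appears only in a4's list, so a4 = green.
The 4 still-open variables draw from only 4 values {orange, pink, red, teal}, so each is used; only a3 can be pink, hence a3 = pink.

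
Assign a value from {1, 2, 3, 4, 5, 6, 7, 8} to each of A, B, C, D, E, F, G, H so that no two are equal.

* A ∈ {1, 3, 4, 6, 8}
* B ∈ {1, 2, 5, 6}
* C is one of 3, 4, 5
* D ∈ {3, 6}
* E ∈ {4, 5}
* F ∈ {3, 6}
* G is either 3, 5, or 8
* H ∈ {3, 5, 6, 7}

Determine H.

The 8 variables draw from only 8 values {1, 2, 3, 4, 5, 6, 7, 8}, so each is used; only B can be 2, hence B = 2.
The 7 still-open variables draw from only 7 values {1, 3, 4, 5, 6, 7, 8}, so each is used; only A can be 1, hence A = 1.
Among the 6 still-open variables, 7 fits only H (and all 6 values in {3, 4, 5, 6, 7, 8} must be used), so H = 7.

7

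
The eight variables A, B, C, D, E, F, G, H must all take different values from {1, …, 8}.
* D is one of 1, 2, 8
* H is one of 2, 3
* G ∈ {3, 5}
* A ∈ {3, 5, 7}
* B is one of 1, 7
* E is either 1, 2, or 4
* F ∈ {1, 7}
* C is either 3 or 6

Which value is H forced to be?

2

The 8 variables draw from only 8 values {1, 2, 3, 4, 5, 6, 7, 8}, so each is used; only E can be 4, hence E = 4.
The 7 still-open variables together cover exactly {1, 2, 3, 5, 6, 7, 8} — 7 values for 7 variables — and 6 appears only in C's list, so C = 6.
The 6 still-open variables together cover exactly {1, 2, 3, 5, 7, 8} — 6 values for 6 variables — and 8 appears only in D's list, so D = 8.
Among the 5 still-open variables, 2 fits only H (and all 5 values in {1, 2, 3, 5, 7} must be used), so H = 2.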